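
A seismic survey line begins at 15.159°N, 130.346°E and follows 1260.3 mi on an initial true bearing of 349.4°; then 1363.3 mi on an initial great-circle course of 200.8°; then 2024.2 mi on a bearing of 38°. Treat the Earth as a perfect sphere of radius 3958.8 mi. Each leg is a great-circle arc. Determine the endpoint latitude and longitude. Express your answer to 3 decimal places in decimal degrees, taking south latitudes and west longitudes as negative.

latitude 36.186°, longitude 141.214°

Apply the spherical direct solution leg by leg, carrying full precision between legs.
Leg 1: from (15.159°, 130.346°), δ = 1260.3/3958.8 = 0.318354 rad, θ = 349.4° → φ = 33.046°, λ = 126.407°.
Leg 2: from (33.046°, 126.407°), δ = 1363.3/3958.8 = 0.344372 rad, θ = 200.8° → φ = 14.404°, λ = 119.297°.
Leg 3: from (14.404°, 119.297°), δ = 2024.2/3958.8 = 0.511317 rad, θ = 38° → φ = 36.186°, λ = 141.214°.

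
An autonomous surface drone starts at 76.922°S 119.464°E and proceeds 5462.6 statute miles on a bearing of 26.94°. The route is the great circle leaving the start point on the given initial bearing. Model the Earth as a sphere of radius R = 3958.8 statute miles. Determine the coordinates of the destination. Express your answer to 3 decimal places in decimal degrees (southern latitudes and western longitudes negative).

latitude 0.756°, longitude 145.879°

The arc subtends δ = 5462.6/3958.8 = 1.379863 rad at the centre.
Start latitude φ₁ = -1.342542 rad; initial bearing θ = 0.470192 rad.
Applying the spherical law of cosines for sides, sin φ₂ = sin φ₁ cos δ + cos φ₁ sin δ cos θ = 0.013203, so φ₂ = 0.756°.
Δλ = atan2( sin θ sin δ cos φ₁ , cos δ − sin φ₁ sin φ₂ ) = atan2(0.100654, 0.202636) = 0.461021 rad = 26.415°.
λ₂ = 119.464° + 26.415° = 145.879°.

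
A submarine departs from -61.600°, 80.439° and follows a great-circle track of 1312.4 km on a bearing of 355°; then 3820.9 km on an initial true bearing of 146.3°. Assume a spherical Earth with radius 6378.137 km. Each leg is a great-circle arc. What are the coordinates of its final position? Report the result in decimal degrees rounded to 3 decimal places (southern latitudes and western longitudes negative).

Apply the spherical direct solution leg by leg, carrying full precision between legs.
Leg 1: from (-61.600°, 80.439°), δ = 1312.4/6378.137 = 0.205765 rad, θ = 355° → φ = -49.843°, λ = 78.857°.
Leg 2: from (-49.843°, 78.857°), δ = 3820.9/6378.137 = 0.599062 rad, θ = 146.3° → φ = -69.022°, λ = 139.769°.

latitude -69.022°, longitude 139.769°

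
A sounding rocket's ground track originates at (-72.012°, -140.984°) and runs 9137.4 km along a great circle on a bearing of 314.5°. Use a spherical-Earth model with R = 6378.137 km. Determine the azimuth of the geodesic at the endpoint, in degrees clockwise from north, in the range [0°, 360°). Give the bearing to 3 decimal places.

The arc subtends δ = 9137.4/6378.137 = 1.432613 rad at the centre.
Converting: φ₁ = -1.256847 rad, θ = 5.489060 rad.
sin φ₂ = sin φ₁ cos δ + cos φ₁ sin δ cos θ = (-0.951121)(0.137744) + (0.308818)(0.990468)(0.700909) = 0.083378
φ₂ = asin(0.083378) = 0.083475 rad = 4.783°.
For the longitude increment, Δλ = atan2( sin θ sin δ cos φ₁, cos δ − sin φ₁ sin φ₂ ) = atan2(-0.218165, 0.217047) = -45.147°.
λ₂ = -140.984° + -45.147° = -186.131°, normalized to (−180°, 180°] → 173.869°.
The forward bearing on arrival equals the back-azimuth from the destination plus 180°.
Back-azimuth from P₂ (4.783°, 173.869°) to P₁ (-72.012°, -140.984°), with Δλ' = λ₁ − λ₂ = -314.853°: atan2( sin Δλ' cos φ₁ , cos φ₂ sin φ₁ − sin φ₂ cos φ₁ cos Δλ' ) = 167.230°.
Final bearing = (167.230° + 180°) mod 360° = 347.230°.

final bearing 347.230°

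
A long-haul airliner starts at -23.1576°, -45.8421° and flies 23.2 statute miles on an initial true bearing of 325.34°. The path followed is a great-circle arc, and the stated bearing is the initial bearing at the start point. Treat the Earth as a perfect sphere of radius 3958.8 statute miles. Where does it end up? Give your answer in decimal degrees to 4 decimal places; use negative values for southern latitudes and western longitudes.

Angular distance δ = d/R = 23.2 / 3958.8 = 0.005860 rad.
Start latitude φ₁ = -0.404176 rad; initial bearing θ = 5.678254 rad.
sin φ₂ = sin φ₁ cos δ + cos φ₁ sin δ cos θ = (-0.393262)(0.999983) + (0.919427)(0.005860)(0.822541) = -0.388823
φ₂ = asin(-0.388823) = -0.399354 rad = -22.8813°.
Then Δλ = atan2(-0.003064, 0.847074) = -0.003617 rad, from sin θ sin δ cos φ₁ over cos δ − sin φ₁ sin φ₂.
Hence λ₂ = -45.8421° + -0.2073° = -46.0494°.

latitude -22.8813°, longitude -46.0494°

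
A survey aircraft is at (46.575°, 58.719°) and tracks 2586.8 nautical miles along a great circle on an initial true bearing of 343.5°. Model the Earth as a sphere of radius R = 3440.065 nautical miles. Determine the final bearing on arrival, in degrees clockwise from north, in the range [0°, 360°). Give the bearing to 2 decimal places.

final bearing 265.69°

The arc subtends δ = 2586.8/3440.065 = 0.751963 rad at the centre.
With φ₁ = 46.575° = 0.812887 rad and θ = 343.5° = 5.995206 rad:
sin φ₂ = sin φ₁ cos δ + cos φ₁ sin δ cos θ = (0.726275)(0.730350) + (0.687404)(0.683073)(0.958820) = 0.980646
φ₂ = asin(0.980646) = 1.373735 rad = 78.709°.
For the longitude increment, Δλ = atan2( sin θ sin δ cos φ₁, cos δ − sin φ₁ sin φ₂ ) = atan2(-0.133359, 0.018131) = -82.258°.
λ₂ = λ₁ + Δλ = -23.539°.
The forward bearing on arrival equals the back-azimuth from the destination plus 180°.
Back-azimuth from P₂ (78.71°, -23.54°) to P₁ (46.58°, 58.72°), with Δλ' = λ₁ − λ₂ = 82.26°: atan2( sin Δλ' cos φ₁ , cos φ₂ sin φ₁ − sin φ₂ cos φ₁ cos Δλ' ) = 85.69°.
Final bearing = (85.69° + 180°) mod 360° = 265.69°.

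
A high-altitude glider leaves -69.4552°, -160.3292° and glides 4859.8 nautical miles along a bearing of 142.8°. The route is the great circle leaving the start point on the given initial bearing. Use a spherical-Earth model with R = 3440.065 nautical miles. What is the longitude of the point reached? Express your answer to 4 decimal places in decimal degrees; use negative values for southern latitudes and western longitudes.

longitude -21.5582°

Central angle δ = d/R = 1.412706 rad.
Converting: φ₁ = -1.212222 rad, θ = 2.492330 rad.
Destination latitude: φ₂ = arcsin( sin φ₁ cos δ + cos φ₁ sin δ cos θ ) = arcsin(-0.423468) = -25.0537°.
Then Δλ = atan2(0.209532, -0.239102) = 2.422010 rad, from sin θ sin δ cos φ₁ over cos δ − sin φ₁ sin φ₂.
λ₂ = -160.3292° + 138.7710° = -21.5582°.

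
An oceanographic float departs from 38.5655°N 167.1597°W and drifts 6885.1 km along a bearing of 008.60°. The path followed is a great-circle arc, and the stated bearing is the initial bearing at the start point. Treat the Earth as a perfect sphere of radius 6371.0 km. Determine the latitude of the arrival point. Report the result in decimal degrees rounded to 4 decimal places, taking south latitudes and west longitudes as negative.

latitude 77.3033°

Angular distance δ = d/R = 6885.1 / 6371 = 1.080694 rad.
Start latitude φ₁ = 0.673095 rad; initial bearing θ = 0.150098 rad.
Destination latitude: φ₂ = arcsin( sin φ₁ cos δ + cos φ₁ sin δ cos θ ) = arcsin(0.975547) = 77.3033°.
Then Δλ = atan2(0.103158, -0.137448) = 2.497759 rad, from sin θ sin δ cos φ₁ over cos δ − sin φ₁ sin φ₂.
Hence λ₂ = -167.1597° + 143.1111° = -24.0486°.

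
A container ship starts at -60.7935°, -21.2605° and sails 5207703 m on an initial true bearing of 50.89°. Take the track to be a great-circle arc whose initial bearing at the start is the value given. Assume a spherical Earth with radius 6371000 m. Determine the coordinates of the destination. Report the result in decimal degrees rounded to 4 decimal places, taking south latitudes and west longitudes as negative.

Angular distance δ = d/R = 5207703 / 6371000 = 0.817407 rad.
Start latitude φ₁ = -1.061047 rad; initial bearing θ = 0.888198 rad.
Applying the spherical law of cosines for sides, sin φ₂ = sin φ₁ cos δ + cos φ₁ sin δ cos θ = -0.372632, so φ₂ = -21.8780°.
Then Δλ = atan2(0.276159, 0.358856) = 0.655899 rad, from sin θ sin δ cos φ₁ over cos δ − sin φ₁ sin φ₂.
λ₂ = λ₁ + Δλ = 16.3197°.

latitude -21.8780°, longitude 16.3197°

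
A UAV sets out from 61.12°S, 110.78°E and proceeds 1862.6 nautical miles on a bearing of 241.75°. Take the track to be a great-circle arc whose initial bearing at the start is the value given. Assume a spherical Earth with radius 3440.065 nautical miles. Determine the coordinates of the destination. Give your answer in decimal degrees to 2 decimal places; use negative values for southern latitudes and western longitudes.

δ = 1862.6/3440.065 = 0.541443 rad (31.0224°).
With φ₁ = -61.12° = -1.066745 rad and θ = 241.75° = 4.219333 rad:
Applying the spherical law of cosines for sides, sin φ₂ = sin φ₁ cos δ + cos φ₁ sin δ cos θ = -0.868203, so φ₂ = -60.25°.
Then Δλ = atan2(-0.219265, 0.096738) = -1.155291 rad, from sin θ sin δ cos φ₁ over cos δ − sin φ₁ sin φ₂.
Hence λ₂ = 110.78° + -66.19° = 44.59°.

latitude -60.25°, longitude 44.59°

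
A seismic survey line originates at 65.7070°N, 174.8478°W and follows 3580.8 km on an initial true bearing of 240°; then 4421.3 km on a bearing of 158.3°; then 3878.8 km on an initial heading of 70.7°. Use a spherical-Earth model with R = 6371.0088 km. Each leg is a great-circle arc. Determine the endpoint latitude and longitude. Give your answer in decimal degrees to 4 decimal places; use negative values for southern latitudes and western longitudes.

Apply the spherical direct solution leg by leg, carrying full precision between legs.
Leg 1: from (65.7070°, -174.8478°), δ = 3580.8/6371.0088 = 0.562046 rad, θ = 240° → φ = 41.4235°, λ = 147.1645°.
Leg 2: from (41.4235°, 147.1645°), δ = 4421.3/6371.0088 = 0.693972 rad, θ = 158.3° → φ = 3.6113°, λ = 160.8716°.
Leg 3: from (3.6113°, 160.8716°), δ = 3878.8/6371.0088 = 0.608820 rad, θ = 70.7° → φ = 13.9052°, λ = -165.3450°.

latitude 13.9052°, longitude -165.3450°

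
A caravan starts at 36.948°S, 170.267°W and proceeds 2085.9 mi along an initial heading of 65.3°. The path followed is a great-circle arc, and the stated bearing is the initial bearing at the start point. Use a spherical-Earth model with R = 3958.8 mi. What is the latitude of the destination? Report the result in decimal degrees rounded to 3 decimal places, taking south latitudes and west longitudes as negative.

latitude -20.587°

Angular distance δ = d/R = 2085.9 / 3958.8 = 0.526902 rad.
Start latitude φ₁ = -0.644864 rad; initial bearing θ = 1.139700 rad.
Applying the spherical law of cosines for sides, sin φ₂ = sin φ₁ cos δ + cos φ₁ sin δ cos θ = -0.351633, so φ₂ = -20.587°.
Then Δλ = atan2(0.365107, 0.653006) = 0.509816 rad, from sin θ sin δ cos φ₁ over cos δ − sin φ₁ sin φ₂.
λ₂ = λ₁ + Δλ = -141.057°.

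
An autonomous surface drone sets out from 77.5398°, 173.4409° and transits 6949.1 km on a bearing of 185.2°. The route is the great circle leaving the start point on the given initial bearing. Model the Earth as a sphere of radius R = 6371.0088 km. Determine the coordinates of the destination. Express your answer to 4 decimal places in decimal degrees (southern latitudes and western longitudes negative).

Angular distance δ = d/R = 6949.1 / 6371.0088 = 1.090738 rad.
With φ₁ = 77.5398° = 1.353325 rad and θ = 185.2° = 3.232350 rad:
Destination latitude: φ₂ = arcsin( sin φ₁ cos δ + cos φ₁ sin δ cos θ ) = arcsin(0.260367) = 15.0919°.
For the longitude increment, Δλ = atan2( sin θ sin δ cos φ₁, cos δ − sin φ₁ sin φ₂ ) = atan2(-0.017345, 0.207596) = -4.7760°.
λ₂ = λ₁ + Δλ = 168.6649°.

latitude 15.0919°, longitude 168.6649°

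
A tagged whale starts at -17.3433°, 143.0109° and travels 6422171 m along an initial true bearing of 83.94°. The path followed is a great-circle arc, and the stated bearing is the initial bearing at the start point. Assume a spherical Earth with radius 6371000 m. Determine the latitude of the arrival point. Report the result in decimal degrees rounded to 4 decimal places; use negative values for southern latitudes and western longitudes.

δ = 6422171/6371000 = 1.008032 rad (57.7560°).
With φ₁ = -17.3433° = -0.302698 rad and θ = 83.94° = 1.465029 rad:
Destination latitude: φ₂ = arcsin( sin φ₁ cos δ + cos φ₁ sin δ cos θ ) = arcsin(-0.073812) = -4.2330°.
Then Δλ = atan2(0.802819, 0.511523) = 1.003501 rad, from sin θ sin δ cos φ₁ over cos δ − sin φ₁ sin φ₂.
λ₂ = 143.0109° + 57.4964° = 200.5073°, normalized to (−180°, 180°] → -159.4927°.

latitude -4.2330°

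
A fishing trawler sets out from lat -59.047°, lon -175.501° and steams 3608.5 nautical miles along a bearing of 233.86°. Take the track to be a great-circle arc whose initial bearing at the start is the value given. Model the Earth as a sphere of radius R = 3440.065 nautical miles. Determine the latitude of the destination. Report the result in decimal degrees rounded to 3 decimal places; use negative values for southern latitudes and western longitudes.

latitude -43.665°

The arc subtends δ = 3608.5/3440.065 = 1.048963 rad at the centre.
With φ₁ = -59.047° = -1.030565 rad and θ = 233.86° = 4.081627 rad:
Applying the spherical law of cosines for sides, sin φ₂ = sin φ₁ cos δ + cos φ₁ sin δ cos θ = -0.690446, so φ₂ = -43.665°.
Then Δλ = atan2(-0.360083, -0.093648) = -1.825234 rad, from sin θ sin δ cos φ₁ over cos δ − sin φ₁ sin φ₂.
λ₂ = -175.501° + -104.578° = -280.079°, normalized to (−180°, 180°] → 79.921°.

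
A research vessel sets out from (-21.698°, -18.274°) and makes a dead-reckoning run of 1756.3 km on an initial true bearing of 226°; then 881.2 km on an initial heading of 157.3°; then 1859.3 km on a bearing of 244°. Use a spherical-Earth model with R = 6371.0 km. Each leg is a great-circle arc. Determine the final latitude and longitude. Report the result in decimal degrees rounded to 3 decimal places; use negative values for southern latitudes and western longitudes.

latitude -44.815°, longitude -49.072°

Apply the spherical direct solution leg by leg, carrying full precision between legs.
Leg 1: from (-21.698°, -18.274°), δ = 1756.3/6371 = 0.275671 rad, θ = 226° → φ = -32.103°, λ = -31.638°.
Leg 2: from (-32.103°, -31.638°), δ = 881.2/6371 = 0.138314 rad, θ = 157.3° → φ = -39.354°, λ = -27.693°.
Leg 3: from (-39.354°, -27.693°), δ = 1859.3/6371 = 0.291838 rad, θ = 244° → φ = -44.815°, λ = -49.072°.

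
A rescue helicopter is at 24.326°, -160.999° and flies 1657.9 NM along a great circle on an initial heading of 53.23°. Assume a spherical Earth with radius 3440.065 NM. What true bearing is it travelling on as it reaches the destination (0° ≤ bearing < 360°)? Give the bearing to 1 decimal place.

final bearing 68.2°

The arc subtends δ = 1657.9/3440.065 = 0.481939 rad at the centre.
With φ₁ = 24.326° = 0.424569 rad and θ = 53.23° = 0.929039 rad:
sin φ₂ = sin φ₁ cos δ + cos φ₁ sin δ cos θ = (0.411928)(0.886098) + (0.911216)(0.463498)(0.598604) = 0.617827
φ₂ = asin(0.617827) = 0.665976 rad = 38.158°.
Then Δλ = atan2(0.338319, 0.631598) = 0.491763 rad, from sin θ sin δ cos φ₁ over cos δ − sin φ₁ sin φ₂.
λ₂ = -160.999° + 28.176° = -132.823°.
The forward bearing on arrival equals the back-azimuth from the destination plus 180°.
Back-azimuth from P₂ (38.2°, -132.8°) to P₁ (24.3°, -161.0°), with Δλ' = λ₁ − λ₂ = -28.2°: atan2( sin Δλ' cos φ₁ , cos φ₂ sin φ₁ − sin φ₂ cos φ₁ cos Δλ' ) = 248.2°.
Final bearing = (248.2° + 180°) mod 360° = 68.2°.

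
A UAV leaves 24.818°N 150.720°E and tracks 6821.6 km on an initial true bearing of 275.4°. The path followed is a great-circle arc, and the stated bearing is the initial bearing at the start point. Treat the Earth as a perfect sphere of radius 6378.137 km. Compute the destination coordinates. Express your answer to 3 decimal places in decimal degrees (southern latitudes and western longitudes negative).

Angular distance δ = d/R = 6821.6 / 6378.137 = 1.069529 rad.
Converting: φ₁ = 0.433156 rad, θ = 4.806637 rad.
sin φ₂ = sin φ₁ cos δ + cos φ₁ sin δ cos θ = (0.419737)(0.480538) + (0.907646)(0.876974)(0.094108) = 0.276608
φ₂ = asin(0.276608) = 0.280263 rad = 16.058°.
Then Δλ = atan2(-0.792449, 0.364435) = -1.139753 rad, from sin θ sin δ cos φ₁ over cos δ − sin φ₁ sin φ₂.
Hence λ₂ = 150.720° + -65.303° = 85.417°.

latitude 16.058°, longitude 85.417°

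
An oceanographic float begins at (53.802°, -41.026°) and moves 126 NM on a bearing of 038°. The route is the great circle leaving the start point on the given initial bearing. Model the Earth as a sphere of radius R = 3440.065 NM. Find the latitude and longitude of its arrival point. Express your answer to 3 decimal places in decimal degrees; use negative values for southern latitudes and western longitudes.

latitude 55.435°, longitude -38.749°

δ = 126/3440.065 = 0.036627 rad (2.0986°).
Start latitude φ₁ = 0.939022 rad; initial bearing θ = 0.663225 rad.
sin φ₂ = sin φ₁ cos δ + cos φ₁ sin δ cos θ = (0.806981)(0.999329) + (0.590577)(0.036619)(0.788011) = 0.823481
φ₂ = asin(0.823481) = 0.967520 rad = 55.435°.
For the longitude increment, Δλ = atan2( sin θ sin δ cos φ₁, cos δ − sin φ₁ sin φ₂ ) = atan2(0.013315, 0.334795) = 2.277°.
Hence λ₂ = -41.026° + 2.277° = -38.749°.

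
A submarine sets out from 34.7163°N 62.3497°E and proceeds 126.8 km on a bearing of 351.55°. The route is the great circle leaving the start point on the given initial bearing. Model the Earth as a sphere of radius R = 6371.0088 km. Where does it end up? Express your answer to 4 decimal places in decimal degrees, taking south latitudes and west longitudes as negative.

latitude 35.8441°, longitude 62.1430°

δ = 126.8/6371.0088 = 0.019903 rad (1.1403°).
Start latitude φ₁ = 0.605914 rad; initial bearing θ = 6.135705 rad.
Applying the spherical law of cosines for sides, sin φ₂ = sin φ₁ cos δ + cos φ₁ sin δ cos θ = 0.585582, so φ₂ = 35.8441°.
Δλ = atan2( sin θ sin δ cos φ₁ , cos δ − sin φ₁ sin φ₂ ) = atan2(-0.002404, 0.666305) = -0.003608 rad = -0.2067°.
Hence λ₂ = 62.3497° + -0.2067° = 62.1430°.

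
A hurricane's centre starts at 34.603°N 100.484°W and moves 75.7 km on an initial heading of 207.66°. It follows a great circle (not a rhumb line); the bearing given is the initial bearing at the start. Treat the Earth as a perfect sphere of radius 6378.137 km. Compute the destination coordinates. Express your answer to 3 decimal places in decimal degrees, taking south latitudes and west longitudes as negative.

δ = 75.7/6378.137 = 0.011869 rad (0.6800°).
With φ₁ = 34.603° = 0.603936 rad and θ = 207.66° = 3.624351 rad:
sin φ₂ = sin φ₁ cos δ + cos φ₁ sin δ cos θ = (0.567887)(0.999930) + (0.823107)(0.011868)(-0.885718) = 0.559194
φ₂ = asin(0.559194) = 0.593414 rad = 34.000°.
Then Δλ = atan2(-0.004535, 0.682370) = -0.006646 rad, from sin θ sin δ cos φ₁ over cos δ − sin φ₁ sin φ₂.
λ₂ = -100.484° + -0.381° = -100.865°.

latitude 34.000°, longitude -100.865°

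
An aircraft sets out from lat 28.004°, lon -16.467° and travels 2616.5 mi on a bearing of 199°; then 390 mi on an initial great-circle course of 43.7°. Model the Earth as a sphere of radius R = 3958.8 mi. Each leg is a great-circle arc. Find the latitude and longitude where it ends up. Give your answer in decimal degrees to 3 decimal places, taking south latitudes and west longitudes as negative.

Apply the spherical direct solution leg by leg, carrying full precision between legs.
Leg 1: from (28.004°, -16.467°), δ = 2616.5/3958.8 = 0.660933 rad, θ = 199° → φ = -8.152°, λ = -28.115°.
Leg 2: from (-8.152°, -28.115°), δ = 390/3958.8 = 0.098515 rad, θ = 43.7° → φ = -4.055°, λ = -24.208°.

latitude -4.055°, longitude -24.208°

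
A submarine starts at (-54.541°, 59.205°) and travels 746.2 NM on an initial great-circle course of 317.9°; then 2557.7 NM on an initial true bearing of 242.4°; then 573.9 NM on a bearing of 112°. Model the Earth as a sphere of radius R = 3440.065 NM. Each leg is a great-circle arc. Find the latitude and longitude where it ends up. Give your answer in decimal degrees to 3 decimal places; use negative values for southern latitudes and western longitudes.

latitude -50.529°, longitude -1.662°

Apply the spherical direct solution leg by leg, carrying full precision between legs.
Leg 1: from (-54.541°, 59.205°), δ = 746.2/3440.065 = 0.216915 rad, θ = 317.9° → φ = -44.653°, λ = 47.503°.
Leg 2: from (-44.653°, 47.503°), δ = 2557.7/3440.065 = 0.743503 rad, θ = 242.4° → φ = -47.767°, λ = -15.678°.
Leg 3: from (-47.767°, -15.678°), δ = 573.9/3440.065 = 0.166828 rad, θ = 112° → φ = -50.529°, λ = -1.662°.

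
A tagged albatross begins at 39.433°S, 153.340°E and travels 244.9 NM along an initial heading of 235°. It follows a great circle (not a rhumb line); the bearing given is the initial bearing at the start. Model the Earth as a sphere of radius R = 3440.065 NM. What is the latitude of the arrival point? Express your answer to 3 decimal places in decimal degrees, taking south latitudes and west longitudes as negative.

Central angle δ = d/R = 0.071191 rad.
Converting: φ₁ = -0.688236 rad, θ = 4.101524 rad.
sin φ₂ = sin φ₁ cos δ + cos φ₁ sin δ cos θ = (-0.635175)(0.997467) + (0.772368)(0.071130)(-0.573576) = -0.665078
φ₂ = asin(-0.665078) = -0.727599 rad = -41.688°.
Then Δλ = atan2(-0.045003, 0.575026) = -0.078104 rad, from sin θ sin δ cos φ₁ over cos δ − sin φ₁ sin φ₂.
λ₂ = λ₁ + Δλ = 148.865°.

latitude -41.688°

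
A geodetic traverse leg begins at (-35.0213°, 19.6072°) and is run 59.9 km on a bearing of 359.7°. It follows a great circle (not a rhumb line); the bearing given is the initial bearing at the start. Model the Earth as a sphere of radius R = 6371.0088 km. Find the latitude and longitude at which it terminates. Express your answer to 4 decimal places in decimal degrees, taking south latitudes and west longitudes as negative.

latitude -34.4826°, longitude 19.6038°

The arc subtends δ = 59.9/6371.0088 = 0.009402 rad at the centre.
With φ₁ = -35.0213° = -0.611237 rad and θ = 359.7° = 6.277949 rad:
Applying the spherical law of cosines for sides, sin φ₂ = sin φ₁ cos δ + cos φ₁ sin δ cos θ = -0.566156, so φ₂ = -34.4826°.
Then Δλ = atan2(-0.000040, 0.675050) = -0.000060 rad, from sin θ sin δ cos φ₁ over cos δ − sin φ₁ sin φ₂.
Hence λ₂ = 19.6072° + -0.0034° = 19.6038°.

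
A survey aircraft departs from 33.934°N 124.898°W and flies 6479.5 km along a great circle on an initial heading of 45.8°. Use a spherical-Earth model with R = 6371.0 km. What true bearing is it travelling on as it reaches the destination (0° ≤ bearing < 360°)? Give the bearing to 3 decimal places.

final bearing 106.005°

The arc subtends δ = 6479.5/6371 = 1.017030 rad at the centre.
With φ₁ = 33.934° = 0.592260 rad and θ = 45.8° = 0.799361 rad:
Destination latitude: φ₂ = arcsin( sin φ₁ cos δ + cos φ₁ sin δ cos θ ) = arcsin(0.785553) = 51.772°.
Then Δλ = atan2(0.505913, 0.087369) = 1.399788 rad, from sin θ sin δ cos φ₁ over cos δ − sin φ₁ sin φ₂.
λ₂ = -124.898° + 80.202° = -44.696°.
The forward bearing on arrival equals the back-azimuth from the destination plus 180°.
Back-azimuth from P₂ (51.772°, -44.696°) to P₁ (33.934°, -124.898°), with Δλ' = λ₁ − λ₂ = -80.202°: atan2( sin Δλ' cos φ₁ , cos φ₂ sin φ₁ − sin φ₂ cos φ₁ cos Δλ' ) = 286.005°.
Final bearing = (286.005° + 180°) mod 360° = 106.005°.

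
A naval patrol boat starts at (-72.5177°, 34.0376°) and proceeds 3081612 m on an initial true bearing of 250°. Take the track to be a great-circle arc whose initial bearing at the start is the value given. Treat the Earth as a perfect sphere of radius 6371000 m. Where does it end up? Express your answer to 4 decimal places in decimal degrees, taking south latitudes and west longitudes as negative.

δ = 3081612/6371000 = 0.483694 rad (27.7136°).
Converting: φ₁ = -1.265673 rad, θ = 4.363323 rad.
Applying the spherical law of cosines for sides, sin φ₂ = sin φ₁ cos δ + cos φ₁ sin δ cos θ = -0.892174, so φ₂ = -63.1478°.
For the longitude increment, Δλ = atan2( sin θ sin δ cos φ₁, cos δ − sin φ₁ sin φ₂ ) = atan2(-0.131282, 0.034319) = -75.3500°.
λ₂ = 34.0376° + -75.3500° = -41.3124°.

latitude -63.1478°, longitude -41.3124°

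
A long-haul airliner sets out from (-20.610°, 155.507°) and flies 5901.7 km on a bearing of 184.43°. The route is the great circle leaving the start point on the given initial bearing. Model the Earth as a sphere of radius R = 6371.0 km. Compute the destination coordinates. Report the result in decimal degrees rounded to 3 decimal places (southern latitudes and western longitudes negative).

latitude -73.235°, longitude 143.146°

The arc subtends δ = 5901.7/6371 = 0.926338 rad at the centre.
With φ₁ = -20.610° = -0.359712 rad and θ = 184.43° = 3.218911 rad:
Destination latitude: φ₂ = arcsin( sin φ₁ cos δ + cos φ₁ sin δ cos θ ) = arcsin(-0.957498) = -73.235°.
Δλ = atan2( sin θ sin δ cos φ₁ , cos δ − sin φ₁ sin φ₂ ) = atan2(-0.057796, 0.263721) = -0.215746 rad = -12.361°.
λ₂ = λ₁ + Δλ = 143.146°.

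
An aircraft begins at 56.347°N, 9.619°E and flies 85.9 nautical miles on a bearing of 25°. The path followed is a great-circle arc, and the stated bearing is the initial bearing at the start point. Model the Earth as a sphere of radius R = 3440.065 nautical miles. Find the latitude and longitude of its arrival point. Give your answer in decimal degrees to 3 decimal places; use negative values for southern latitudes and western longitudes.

Central angle δ = d/R = 0.024970 rad.
Converting: φ₁ = 0.983441 rad, θ = 0.436332 rad.
sin φ₂ = sin φ₁ cos δ + cos φ₁ sin δ cos θ = (0.832409)(0.999688) + (0.554162)(0.024968)(0.906308) = 0.844689
φ₂ = asin(0.844689) = 1.005985 rad = 57.639°.
For the longitude increment, Δλ = atan2( sin θ sin δ cos φ₁, cos δ − sin φ₁ sin φ₂ ) = atan2(0.005847, 0.296561) = 1.130°.
Hence λ₂ = 9.619° + 1.130° = 10.749°.

latitude 57.639°, longitude 10.749°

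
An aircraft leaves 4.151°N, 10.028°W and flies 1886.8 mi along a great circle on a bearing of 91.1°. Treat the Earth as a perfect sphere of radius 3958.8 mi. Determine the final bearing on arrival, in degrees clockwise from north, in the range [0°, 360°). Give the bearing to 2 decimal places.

δ = 1886.8/3958.8 = 0.476609 rad (27.3077°).
Start latitude φ₁ = 0.072449 rad; initial bearing θ = 1.589995 rad.
sin φ₂ = sin φ₁ cos δ + cos φ₁ sin δ cos θ = (0.072385)(0.888556) + (0.997377)(0.458769)(-0.019197) = 0.055534
φ₂ = asin(0.055534) = 0.055563 rad = 3.184°.
Δλ = atan2( sin θ sin δ cos φ₁ , cos δ − sin φ₁ sin φ₂ ) = atan2(0.457481, 0.884536) = 0.477312 rad = 27.348°.
λ₂ = -10.028° + 27.348° = 17.320°.
The forward bearing on arrival equals the back-azimuth from the destination plus 180°.
Back-azimuth from P₂ (3.18°, 17.32°) to P₁ (4.15°, -10.03°), with Δλ' = λ₁ − λ₂ = -27.35°: atan2( sin Δλ' cos φ₁ , cos φ₂ sin φ₁ − sin φ₂ cos φ₁ cos Δλ' ) = 272.88°.
Final bearing = (272.88° + 180°) mod 360° = 92.88°.

final bearing 92.88°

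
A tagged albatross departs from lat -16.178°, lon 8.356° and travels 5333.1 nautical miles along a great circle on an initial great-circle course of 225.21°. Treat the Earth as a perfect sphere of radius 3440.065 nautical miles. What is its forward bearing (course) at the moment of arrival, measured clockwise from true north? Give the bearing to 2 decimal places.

final bearing 291.22°

Central angle δ = d/R = 1.550290 rad.
Start latitude φ₁ = -0.282359 rad; initial bearing θ = 3.930656 rad.
Destination latitude: φ₂ = arcsin( sin φ₁ cos δ + cos φ₁ sin δ cos θ ) = arcsin(-0.682183) = -43.014°.
Then Δλ = atan2(-0.681447, -0.169567) = -1.814677 rad, from sin θ sin δ cos φ₁ over cos δ − sin φ₁ sin φ₂.
λ₂ = 8.356° + -103.973° = -95.617°.
The forward bearing on arrival equals the back-azimuth from the destination plus 180°.
Back-azimuth from P₂ (-43.01°, -95.62°) to P₁ (-16.18°, 8.36°), with Δλ' = λ₁ − λ₂ = 103.97°: atan2( sin Δλ' cos φ₁ , cos φ₂ sin φ₁ − sin φ₂ cos φ₁ cos Δλ' ) = 111.22°.
Final bearing = (111.22° + 180°) mod 360° = 291.22°.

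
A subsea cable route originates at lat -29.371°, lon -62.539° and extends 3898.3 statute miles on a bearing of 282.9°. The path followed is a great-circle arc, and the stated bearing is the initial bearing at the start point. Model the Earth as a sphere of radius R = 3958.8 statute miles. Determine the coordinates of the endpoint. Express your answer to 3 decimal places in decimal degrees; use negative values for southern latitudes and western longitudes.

The arc subtends δ = 3898.3/3958.8 = 0.984718 rad at the centre.
Converting: φ₁ = -0.512621 rad, θ = 4.937536 rad.
sin φ₂ = sin φ₁ cos δ + cos φ₁ sin δ cos θ = (-0.490463)(0.553098) + (0.871462)(0.833116)(0.223250) = -0.109188
φ₂ = asin(-0.109188) = -0.109406 rad = -6.269°.
Then Δλ = atan2(-0.707705, 0.499546) = -0.956143 rad, from sin θ sin δ cos φ₁ over cos δ − sin φ₁ sin φ₂.
Hence λ₂ = -62.539° + -54.783° = -117.322°.

latitude -6.269°, longitude -117.322°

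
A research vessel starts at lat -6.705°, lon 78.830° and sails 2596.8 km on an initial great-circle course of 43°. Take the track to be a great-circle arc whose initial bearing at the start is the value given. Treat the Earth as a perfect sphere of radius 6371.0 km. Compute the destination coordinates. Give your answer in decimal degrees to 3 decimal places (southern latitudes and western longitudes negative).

Angular distance δ = d/R = 2596.8 / 6371 = 0.407597 rad.
With φ₁ = -6.705° = -0.117024 rad and θ = 43° = 0.750492 rad:
Applying the spherical law of cosines for sides, sin φ₂ = sin φ₁ cos δ + cos φ₁ sin δ cos θ = 0.180737, so φ₂ = 10.413°.
For the longitude increment, Δλ = atan2( sin θ sin δ cos φ₁, cos δ − sin φ₁ sin φ₂ ) = atan2(0.268498, 0.939178) = 15.954°.
Hence λ₂ = 78.830° + 15.954° = 94.784°.

latitude 10.413°, longitude 94.784°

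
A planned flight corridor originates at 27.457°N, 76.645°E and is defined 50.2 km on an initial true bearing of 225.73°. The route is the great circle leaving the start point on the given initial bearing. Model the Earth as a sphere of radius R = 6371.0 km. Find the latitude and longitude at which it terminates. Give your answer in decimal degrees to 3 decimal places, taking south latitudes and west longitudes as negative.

Central angle δ = d/R = 0.007879 rad.
With φ₁ = 27.457° = 0.479215 rad and θ = 225.73° = 3.939732 rad:
sin φ₂ = sin φ₁ cos δ + cos φ₁ sin δ cos θ = (0.461083)(0.999969) + (0.887357)(0.007879)(-0.698040) = 0.456188
φ₂ = asin(0.456188) = 0.473707 rad = 27.141°.
Then Δλ = atan2(-0.005007, 0.789629) = -0.006340 rad, from sin θ sin δ cos φ₁ over cos δ − sin φ₁ sin φ₂.
λ₂ = λ₁ + Δλ = 76.282°.

latitude 27.141°, longitude 76.282°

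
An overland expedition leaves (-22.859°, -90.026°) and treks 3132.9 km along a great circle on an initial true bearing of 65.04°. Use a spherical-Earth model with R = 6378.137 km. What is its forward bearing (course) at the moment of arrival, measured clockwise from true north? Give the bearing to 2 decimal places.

Central angle δ = d/R = 0.491194 rad.
Start latitude φ₁ = -0.398965 rad; initial bearing θ = 1.135162 rad.
Applying the spherical law of cosines for sides, sin φ₂ = sin φ₁ cos δ + cos φ₁ sin δ cos θ = -0.159127, so φ₂ = -9.156°.
Δλ = atan2( sin θ sin δ cos φ₁ , cos δ − sin φ₁ sin φ₂ ) = atan2(0.394041, 0.819955) = 0.447978 rad = 25.667°.
Hence λ₂ = -90.026° + 25.667° = -64.359°.
The forward bearing on arrival equals the back-azimuth from the destination plus 180°.
Back-azimuth from P₂ (-9.16°, -64.36°) to P₁ (-22.86°, -90.03°), with Δλ' = λ₁ − λ₂ = -25.67°: atan2( sin Δλ' cos φ₁ , cos φ₂ sin φ₁ − sin φ₂ cos φ₁ cos Δλ' ) = 237.80°.
Final bearing = (237.80° + 180°) mod 360° = 57.80°.

final bearing 57.80°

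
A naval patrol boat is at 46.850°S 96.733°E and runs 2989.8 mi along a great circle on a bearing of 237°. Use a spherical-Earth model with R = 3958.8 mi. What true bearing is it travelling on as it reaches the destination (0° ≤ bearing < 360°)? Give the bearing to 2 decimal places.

final bearing 291.75°

δ = 2989.8/3958.8 = 0.755229 rad (43.2714°).
Converting: φ₁ = -0.817687 rad, θ = 4.136430 rad.
sin φ₂ = sin φ₁ cos δ + cos φ₁ sin δ cos θ = (-0.729566)(0.728115) + (0.683911)(0.685455)(-0.544639) = -0.786529
φ₂ = asin(-0.786529) = -0.905168 rad = -51.862°.
For the longitude increment, Δλ = atan2( sin θ sin δ cos φ₁, cos δ − sin φ₁ sin φ₂ ) = atan2(-0.393161, 0.154290) = -68.573°.
λ₂ = 96.733° + -68.573° = 28.160°.
The forward bearing on arrival equals the back-azimuth from the destination plus 180°.
Back-azimuth from P₂ (-51.86°, 28.16°) to P₁ (-46.85°, 96.73°), with Δλ' = λ₁ − λ₂ = 68.57°: atan2( sin Δλ' cos φ₁ , cos φ₂ sin φ₁ − sin φ₂ cos φ₁ cos Δλ' ) = 111.75°.
Final bearing = (111.75° + 180°) mod 360° = 291.75°.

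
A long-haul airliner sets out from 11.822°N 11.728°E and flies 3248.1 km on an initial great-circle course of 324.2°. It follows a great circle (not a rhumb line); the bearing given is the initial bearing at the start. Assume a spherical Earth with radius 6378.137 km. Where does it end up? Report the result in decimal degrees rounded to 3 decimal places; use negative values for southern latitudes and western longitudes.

Central angle δ = d/R = 0.509255 rad.
With φ₁ = 11.822° = 0.206333 rad and θ = 324.2° = 5.658357 rad:
sin φ₂ = sin φ₁ cos δ + cos φ₁ sin δ cos θ = (0.204872)(0.873108) + (0.978789)(0.487527)(0.811064) = 0.565904
φ₂ = asin(0.565904) = 0.601529 rad = 34.465°.
For the longitude increment, Δλ = atan2( sin θ sin δ cos φ₁, cos δ − sin φ₁ sin φ₂ ) = atan2(-0.279134, 0.757170) = -20.237°.
Hence λ₂ = 11.728° + -20.237° = -8.509°.

latitude 34.465°, longitude -8.509°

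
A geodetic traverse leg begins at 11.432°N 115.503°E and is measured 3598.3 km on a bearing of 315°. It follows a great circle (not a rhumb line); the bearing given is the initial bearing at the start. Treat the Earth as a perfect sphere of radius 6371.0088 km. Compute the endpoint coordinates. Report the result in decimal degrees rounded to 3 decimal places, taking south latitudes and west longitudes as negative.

latitude 32.574°, longitude 88.816°

δ = 3598.3/6371.0088 = 0.564793 rad (32.3602°).
With φ₁ = 11.432° = 0.199526 rad and θ = 315° = 5.497787 rad:
sin φ₂ = sin φ₁ cos δ + cos φ₁ sin δ cos θ = (0.198205)(0.844700) + (0.980161)(0.535241)(0.707107) = 0.538387
φ₂ = asin(0.538387) = 0.568522 rad = 32.574°.
Δλ = atan2( sin θ sin δ cos φ₁ , cos δ − sin φ₁ sin φ₂ ) = atan2(-0.370964, 0.737989) = -0.465780 rad = -26.687°.
λ₂ = λ₁ + Δλ = 88.816°.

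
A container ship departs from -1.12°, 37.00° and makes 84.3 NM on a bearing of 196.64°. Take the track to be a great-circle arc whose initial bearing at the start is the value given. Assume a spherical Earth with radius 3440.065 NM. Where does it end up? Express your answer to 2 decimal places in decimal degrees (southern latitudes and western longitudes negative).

latitude -2.47°, longitude 36.60°

The arc subtends δ = 84.3/3440.065 = 0.024505 rad at the centre.
Converting: φ₁ = -0.019548 rad, θ = 3.432015 rad.
Destination latitude: φ₂ = arcsin( sin φ₁ cos δ + cos φ₁ sin δ cos θ ) = arcsin(-0.043013) = -2.47°.
Δλ = atan2( sin θ sin δ cos φ₁ , cos δ − sin φ₁ sin φ₂ ) = atan2(-0.007015, 0.998859) = -0.007023 rad = -0.40°.
λ₂ = 37.00° + -0.40° = 36.60°.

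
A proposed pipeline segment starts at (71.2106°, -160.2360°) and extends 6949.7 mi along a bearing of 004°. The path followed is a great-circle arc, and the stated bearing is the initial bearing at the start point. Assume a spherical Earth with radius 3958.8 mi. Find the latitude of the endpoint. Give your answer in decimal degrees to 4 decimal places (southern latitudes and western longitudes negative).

The arc subtends δ = 6949.7/3958.8 = 1.755507 rad at the centre.
Converting: φ₁ = 1.242859 rad, θ = 0.069813 rad.
Applying the spherical law of cosines for sides, sin φ₂ = sin φ₁ cos δ + cos φ₁ sin δ cos θ = 0.141966, so φ₂ = 8.1616°.
Δλ = atan2( sin θ sin δ cos φ₁ , cos δ − sin φ₁ sin φ₂ ) = atan2(0.022086, -0.318062) = 3.072266 rad = 176.0279°.
λ₂ = λ₁ + Δλ = 15.7919°.

latitude 8.1616°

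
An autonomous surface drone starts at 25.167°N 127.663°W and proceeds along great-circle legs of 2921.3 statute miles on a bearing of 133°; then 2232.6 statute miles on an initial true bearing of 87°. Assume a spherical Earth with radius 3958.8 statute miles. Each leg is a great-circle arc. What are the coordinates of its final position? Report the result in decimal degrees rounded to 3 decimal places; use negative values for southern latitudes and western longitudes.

Apply the spherical direct solution leg by leg, carrying full precision between legs.
Leg 1: from (25.167°, -127.663°), δ = 2921.3/3958.8 = 0.737926 rad, θ = 133° → φ = -5.775°, λ = -98.024°.
Leg 2: from (-5.775°, -98.024°), δ = 2232.6/3958.8 = 0.563959 rad, θ = 87° → φ = -3.280°, λ = -65.702°.

latitude -3.280°, longitude -65.702°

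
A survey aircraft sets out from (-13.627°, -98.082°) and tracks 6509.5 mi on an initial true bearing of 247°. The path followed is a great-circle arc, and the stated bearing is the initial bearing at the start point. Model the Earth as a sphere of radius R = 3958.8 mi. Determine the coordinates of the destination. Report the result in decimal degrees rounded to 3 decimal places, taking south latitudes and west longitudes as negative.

δ = 6509.5/3958.8 = 1.644311 rad (94.2121°).
Converting: φ₁ = -0.237836 rad, θ = 4.310963 rad.
Destination latitude: φ₂ = arcsin( sin φ₁ cos δ + cos φ₁ sin δ cos θ ) = arcsin(-0.361402) = -21.186°.
For the longitude increment, Δλ = atan2( sin θ sin δ cos φ₁, cos δ − sin φ₁ sin φ₂ ) = atan2(-0.892176, -0.158595) = -100.080°.
λ₂ = -98.082° + -100.080° = -198.162°, normalized to (−180°, 180°] → 161.838°.

latitude -21.186°, longitude 161.838°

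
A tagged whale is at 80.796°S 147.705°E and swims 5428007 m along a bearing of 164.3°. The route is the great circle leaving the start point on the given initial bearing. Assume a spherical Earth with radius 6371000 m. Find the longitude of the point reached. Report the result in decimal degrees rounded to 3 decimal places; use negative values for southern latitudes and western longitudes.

longitude -50.761°

The arc subtends δ = 5428007/6371000 = 0.851987 rad at the centre.
Start latitude φ₁ = -1.410156 rad; initial bearing θ = 2.867576 rad.
sin φ₂ = sin φ₁ cos δ + cos φ₁ sin δ cos θ = (-0.987125)(0.658489) + (0.159950)(0.752590)(-0.962692) = -0.765897
φ₂ = asin(-0.765897) = -0.872435 rad = -49.987°.
Then Δλ = atan2(0.032574, -0.097547) = 2.819304 rad, from sin θ sin δ cos φ₁ over cos δ − sin φ₁ sin φ₂.
λ₂ = 147.705° + 161.534° = 309.239°, normalized to (−180°, 180°] → -50.761°.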